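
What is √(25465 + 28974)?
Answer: 7*√1111 ≈ 233.32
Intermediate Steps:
√(25465 + 28974) = √54439 = 7*√1111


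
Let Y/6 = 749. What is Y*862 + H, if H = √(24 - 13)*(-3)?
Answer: 3873828 - 3*√11 ≈ 3.8738e+6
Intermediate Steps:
Y = 4494 (Y = 6*749 = 4494)
H = -3*√11 (H = √11*(-3) = -3*√11 ≈ -9.9499)
Y*862 + H = 4494*862 - 3*√11 = 3873828 - 3*√11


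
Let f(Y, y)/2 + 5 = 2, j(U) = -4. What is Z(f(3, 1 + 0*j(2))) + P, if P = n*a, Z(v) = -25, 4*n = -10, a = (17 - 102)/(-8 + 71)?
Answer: -2725/126 ≈ -21.627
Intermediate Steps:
a = -85/63 ≈ -1.3492
n = -5/2 (n = (¼)*(-10) = -5/2 ≈ -2.5000)
f(Y, y) = -6 (f(Y, y) = -10 + 2*2 = -10 + 4 = -6)
P = 425/126 (P = -5/2*(-85/63) = 425/126 ≈ 3.3730)
Z(f(3, 1 + 0*j(2))) + P = -25 + 425/126 = -2725/126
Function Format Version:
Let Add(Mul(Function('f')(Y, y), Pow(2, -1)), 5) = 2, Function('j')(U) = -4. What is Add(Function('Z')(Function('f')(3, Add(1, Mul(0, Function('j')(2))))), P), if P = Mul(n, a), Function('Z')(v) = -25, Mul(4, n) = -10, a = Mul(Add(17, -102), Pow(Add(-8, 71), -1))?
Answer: Rational(-2725, 126) ≈ -21.627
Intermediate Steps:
a = Rational(-85, 63) (a = Mul(-85, Pow(63, -1)) = Mul(-85, Rational(1, 63)) = Rational(-85, 63) ≈ -1.3492)
n = Rational(-5, 2) (n = Mul(Rational(1, 4), -10) = Rational(-5, 2) ≈ -2.5000)
Function('f')(Y, y) = -6 (Function('f')(Y, y) = Add(-10, Mul(2, 2)) = Add(-10, 4) = -6)
P = Rational(425, 126) (P = Mul(Rational(-5, 2), Rational(-85, 63)) = Rational(425, 126) ≈ 3.3730)
Add(Function('Z')(Function('f')(3, Add(1, Mul(0, Function('j')(2))))), P) = Add(-25, Rational(425, 126)) = Rational(-2725, 126)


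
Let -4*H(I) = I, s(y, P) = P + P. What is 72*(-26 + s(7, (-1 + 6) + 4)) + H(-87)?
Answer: -2217/4 ≈ -554.25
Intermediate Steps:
s(y, P) = 2*P
H(I) = -I/4
72*(-26 + s(7, (-1 + 6) + 4)) + H(-87) = 72*(-26 + 2*((-1 + 6) + 4)) - ¼*(-87) = 72*(-26 + 2*(5 + 4)) + 87/4 = 72*(-26 + 2*9) + 87/4 = 72*(-26 + 18) + 87/4 = 72*(-8) + 87/4 = -576 + 87/4 = -2217/4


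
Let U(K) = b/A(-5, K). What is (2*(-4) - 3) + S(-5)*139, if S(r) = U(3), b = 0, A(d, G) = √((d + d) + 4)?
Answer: -11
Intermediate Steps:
A(d, G) = √(4 + 2*d) (A(d, G) = √(2*d + 4) = √(4 + 2*d))
U(K) = 0 (U(K) = 0/(√(4 + 2*(-5))) = 0/(√(4 - 10)) = 0/(√(-6)) = 0/((I*√6)) = 0*(-I*√6/6) = 0)
S(r) = 0
(2*(-4) - 3) + S(-5)*139 = (2*(-4) - 3) + 0*139 = (-8 - 3) + 0 = -11 + 0 = -11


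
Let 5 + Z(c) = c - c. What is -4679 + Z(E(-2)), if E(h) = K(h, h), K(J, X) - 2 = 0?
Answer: -4684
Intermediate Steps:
K(J, X) = 2 (K(J, X) = 2 + 0 = 2)
E(h) = 2
Z(c) = -5 (Z(c) = -5 + (c - c) = -5 + 0 = -5)
-4679 + Z(E(-2)) = -4679 - 5 = -4684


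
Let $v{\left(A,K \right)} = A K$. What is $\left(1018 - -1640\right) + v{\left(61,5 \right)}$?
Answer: $2963$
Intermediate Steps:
$\left(1018 - -1640\right) + v{\left(61,5 \right)} = \left(1018 - -1640\right) + 61 \cdot 5 = \left(1018 + 1640\right) + 305 = 2658 + 305 = 2963$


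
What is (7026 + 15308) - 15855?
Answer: 6479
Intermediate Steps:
(7026 + 15308) - 15855 = 22334 - 15855 = 6479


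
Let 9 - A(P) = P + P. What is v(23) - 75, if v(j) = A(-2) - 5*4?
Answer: -82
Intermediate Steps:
A(P) = 9 - 2*P (A(P) = 9 - (P + P) = 9 - 2*P)
v(j) = -7 (v(j) = (9 - 2*(-2)) - 5*4 = (9 + 4) - 20 = 13 - 20 = -7)
v(23) - 75 = -7 - 75 = -82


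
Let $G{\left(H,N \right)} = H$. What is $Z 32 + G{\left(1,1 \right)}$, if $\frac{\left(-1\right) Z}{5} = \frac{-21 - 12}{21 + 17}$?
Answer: $\frac{2659}{19} \approx 139.95$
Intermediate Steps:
$Z = \frac{165}{38}$ ($Z = - 5 \frac{-21 - 12}{21 + 17} = - 5 \left(- \frac{33}{38}\right) = - 5 \left(\left(-33\right) \frac{1}{38}\right) = \left(-5\right) \left(- \frac{33}{38}\right) = \frac{165}{38} \approx 4.3421$)
$Z 32 + G{\left(1,1 \right)} = \frac{165}{38} \cdot 32 + 1 = \frac{2640}{19} + 1 = \frac{2659}{19}$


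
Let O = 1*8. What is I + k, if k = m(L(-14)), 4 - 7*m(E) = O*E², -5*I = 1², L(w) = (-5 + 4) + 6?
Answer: -141/5 ≈ -28.200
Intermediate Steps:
O = 8
L(w) = 5 (L(w) = -1 + 6 = 5)
I = -⅕ (I = -⅕*1² = -⅕*1 = -⅕ ≈ -0.20000)
m(E) = 4/7 - 8*E²/7
k = -28 (k = 4/7 - 8/7*5² = 4/7 - 8/7*25 = 4/7 - 200/7 = -28)
I + k = -⅕ - 28 = -141/5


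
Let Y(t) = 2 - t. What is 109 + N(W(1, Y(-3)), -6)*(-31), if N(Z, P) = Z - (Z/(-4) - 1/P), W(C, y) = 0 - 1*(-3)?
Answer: -25/12 ≈ -2.0833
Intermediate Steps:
W(C, y) = 3 (W(C, y) = 0 + 3 = 3)
N(Z, P) = 1/P + 5*Z/4 (N(Z, P) = Z - (Z*(-¼) - 1/P) = Z - (-Z/4 - 1/P) = Z - (-1/P - Z/4) = Z + (1/P + Z/4) = 1/P + 5*Z/4)
109 + N(W(1, Y(-3)), -6)*(-31) = 109 + (1/(-6) + (5/4)*3)*(-31) = 109 + (-⅙ + 15/4)*(-31) = 109 + (43/12)*(-31) = 109 - 1333/12 = -25/12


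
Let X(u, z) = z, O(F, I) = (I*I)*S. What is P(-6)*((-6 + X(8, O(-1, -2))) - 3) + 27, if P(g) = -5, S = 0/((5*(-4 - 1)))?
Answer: 72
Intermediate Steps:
S = 0 (S = 0/((5*(-5))) = 0/(-25) = 0*(-1/25) = 0)
O(F, I) = 0 (O(F, I) = (I*I)*0 = I²*0 = 0)
P(-6)*((-6 + X(8, O(-1, -2))) - 3) + 27 = -5*((-6 + 0) - 3) + 27 = -5*(-6 - 3) + 27 = -5*(-9) + 27 = 45 + 27 = 72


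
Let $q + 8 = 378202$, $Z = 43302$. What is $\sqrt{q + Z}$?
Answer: $2 \sqrt{105374} \approx 649.23$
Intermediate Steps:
$q = 378194$ ($q = -8 + 378202 = 378194$)
$\sqrt{q + Z} = \sqrt{378194 + 43302} = \sqrt{421496} = 2 \sqrt{105374}$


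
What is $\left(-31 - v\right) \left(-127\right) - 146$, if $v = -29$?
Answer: $108$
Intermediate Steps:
$\left(-31 - v\right) \left(-127\right) - 146 = \left(-31 - -29\right) \left(-127\right) - 146 = \left(-31 + 29\right) \left(-127\right) - 146 = \left(-2\right) \left(-127\right) - 146 = 254 - 146 = 108$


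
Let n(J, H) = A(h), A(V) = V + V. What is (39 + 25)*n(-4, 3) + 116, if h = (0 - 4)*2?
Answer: -908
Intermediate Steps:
h = -8 (h = -4*2 = -8)
A(V) = 2*V
n(J, H) = -16 (n(J, H) = 2*(-8) = -16)
(39 + 25)*n(-4, 3) + 116 = (39 + 25)*(-16) + 116 = 64*(-16) + 116 = -1024 + 116 = -908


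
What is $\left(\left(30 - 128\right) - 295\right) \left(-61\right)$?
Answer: $23973$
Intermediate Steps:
$\left(\left(30 - 128\right) - 295\right) \left(-61\right) = \left(-98 - 295\right) \left(-61\right) = \left(-393\right) \left(-61\right) = 23973$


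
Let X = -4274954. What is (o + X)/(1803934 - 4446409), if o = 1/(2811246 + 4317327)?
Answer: 30474321660641/18837075938175 ≈ 1.6178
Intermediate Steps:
o = 1/7128573 ≈ 1.4028e-7
(o + X)/(1803934 - 4446409) = (1/7128573 - 4274954)/(1803934 - 4446409) = -30474321660641/7128573/(-2642475) = -30474321660641/7128573*(-1/2642475) = 30474321660641/18837075938175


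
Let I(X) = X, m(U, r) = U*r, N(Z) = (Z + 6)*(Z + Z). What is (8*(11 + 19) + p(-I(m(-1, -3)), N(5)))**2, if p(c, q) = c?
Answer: 56169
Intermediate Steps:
N(Z) = 2*Z*(6 + Z) (N(Z) = (6 + Z)*(2*Z) = 2*Z*(6 + Z))
(8*(11 + 19) + p(-I(m(-1, -3)), N(5)))**2 = (8*(11 + 19) - (-1)*(-3))**2 = (8*30 - 1*3)**2 = (240 - 3)**2 = 237**2 = 56169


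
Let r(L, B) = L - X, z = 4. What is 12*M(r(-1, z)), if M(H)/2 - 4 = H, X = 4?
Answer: -24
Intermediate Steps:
r(L, B) = -4 + L (r(L, B) = L - 1*4 = L - 4 = -4 + L)
M(H) = 8 + 2*H
12*M(r(-1, z)) = 12*(8 + 2*(-4 - 1)) = 12*(8 + 2*(-5)) = 12*(8 - 10) = 12*(-2) = -24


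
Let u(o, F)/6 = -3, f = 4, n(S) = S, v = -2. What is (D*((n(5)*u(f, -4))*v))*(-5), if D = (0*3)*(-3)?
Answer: 0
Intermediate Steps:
D = 0 (D = 0*(-3) = 0)
u(o, F) = -18 (u(o, F) = 6*(-3) = -18)
(D*((n(5)*u(f, -4))*v))*(-5) = (0*((5*(-18))*(-2)))*(-5) = (0*(-90*(-2)))*(-5) = (0*180)*(-5) = 0*(-5) = 0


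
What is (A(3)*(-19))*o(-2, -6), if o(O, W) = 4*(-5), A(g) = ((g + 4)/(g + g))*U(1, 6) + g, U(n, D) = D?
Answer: 3800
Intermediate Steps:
A(g) = g + 3*(4 + g)/g (A(g) = ((g + 4)/(g + g))*6 + g = ((4 + g)/((2*g)))*6 + g = ((4 + g)*(1/(2*g)))*6 + g = ((4 + g)/(2*g))*6 + g = 3*(4 + g)/g + g = g + 3*(4 + g)/g)
o(O, W) = -20
(A(3)*(-19))*o(-2, -6) = ((3 + 3 + 12/3)*(-19))*(-20) = ((3 + 3 + 12*(⅓))*(-19))*(-20) = ((3 + 3 + 4)*(-19))*(-20) = (10*(-19))*(-20) = -190*(-20) = 3800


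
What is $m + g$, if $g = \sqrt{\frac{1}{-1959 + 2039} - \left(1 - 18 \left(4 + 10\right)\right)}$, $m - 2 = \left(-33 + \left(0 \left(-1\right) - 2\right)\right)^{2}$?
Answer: $1227 + \frac{\sqrt{100405}}{20} \approx 1242.8$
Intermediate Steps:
$m = 1227$ ($m = 2 + \left(-33 + \left(0 \left(-1\right) - 2\right)\right)^{2} = 2 + \left(-33 + \left(0 - 2\right)\right)^{2} = 2 + \left(-33 - 2\right)^{2} = 2 + \left(-35\right)^{2} = 2 + 1225 = 1227$)
$g = \frac{\sqrt{100405}}{20}$ ($g = \sqrt{\frac{1}{80} + \left(-1 + 18 \cdot 14\right)} = \sqrt{\frac{1}{80} + \left(-1 + 252\right)} = \sqrt{\frac{1}{80} + 251} = \sqrt{\frac{20081}{80}} = \frac{\sqrt{100405}}{20} \approx 15.843$)
$m + g = 1227 + \frac{\sqrt{100405}}{20}$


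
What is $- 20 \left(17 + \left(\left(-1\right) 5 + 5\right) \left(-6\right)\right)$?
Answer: $-340$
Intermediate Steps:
$- 20 \left(17 + \left(\left(-1\right) 5 + 5\right) \left(-6\right)\right) = - 20 \left(17 + \left(-5 + 5\right) \left(-6\right)\right) = - 20 \left(17 + 0 \left(-6\right)\right) = - 20 \left(17 + 0\right) = \left(-20\right) 17 = -340$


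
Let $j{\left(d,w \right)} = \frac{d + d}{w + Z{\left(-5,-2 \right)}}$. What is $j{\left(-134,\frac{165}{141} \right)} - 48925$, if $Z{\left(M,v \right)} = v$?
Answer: $- \frac{1895479}{39} \approx -48602.0$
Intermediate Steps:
$j{\left(d,w \right)} = \frac{2 d}{-2 + w}$ ($j{\left(d,w \right)} = \frac{d + d}{w - 2} = \frac{2 d}{-2 + w}$)
$j{\left(-134,\frac{165}{141} \right)} - 48925 = 2 \left(-134\right) \frac{1}{-2 + \frac{165}{141}} - 48925 = 2 \left(-134\right) \frac{1}{-2 + 165 \cdot \frac{1}{141}} - 48925 = 2 \left(-134\right) \frac{1}{-2 + \frac{55}{47}} - 48925 = 2 \left(-134\right) \frac{1}{- \frac{39}{47}} - 48925 = 2 \left(-134\right) \left(- \frac{47}{39}\right) - 48925 = \frac{12596}{39} - 48925 = - \frac{1895479}{39}$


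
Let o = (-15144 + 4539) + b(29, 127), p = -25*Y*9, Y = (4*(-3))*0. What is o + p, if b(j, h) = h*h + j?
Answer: 5553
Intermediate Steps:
Y = 0 (Y = -12*0 = 0)
b(j, h) = j + h² (b(j, h) = h² + j = j + h²)
p = 0 (p = -25*0*9 = 0*9 = 0)
o = 5553 (o = (-15144 + 4539) + (29 + 127²) = -10605 + (29 + 16129) = -10605 + 16158 = 5553)
o + p = 5553 + 0 = 5553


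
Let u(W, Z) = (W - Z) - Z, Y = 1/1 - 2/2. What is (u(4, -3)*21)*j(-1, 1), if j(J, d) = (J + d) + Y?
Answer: 0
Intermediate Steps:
Y = 0 (Y = 1*1 - 2*½ = 1 - 1 = 0)
u(W, Z) = W - 2*Z
j(J, d) = J + d (j(J, d) = (J + d) + 0 = J + d)
(u(4, -3)*21)*j(-1, 1) = ((4 - 2*(-3))*21)*(-1 + 1) = ((4 + 6)*21)*0 = (10*21)*0 = 210*0 = 0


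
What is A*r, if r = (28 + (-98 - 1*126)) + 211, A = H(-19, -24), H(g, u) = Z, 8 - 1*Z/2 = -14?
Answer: 660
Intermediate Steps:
Z = 44 (Z = 16 - 2*(-14) = 16 + 28 = 44)
H(g, u) = 44
A = 44
r = 15 (r = (28 + (-98 - 126)) + 211 = (28 - 224) + 211 = -196 + 211 = 15)
A*r = 44*15 = 660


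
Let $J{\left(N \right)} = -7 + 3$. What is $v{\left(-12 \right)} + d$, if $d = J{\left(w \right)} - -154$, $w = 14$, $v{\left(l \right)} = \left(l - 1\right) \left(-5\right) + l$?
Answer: $203$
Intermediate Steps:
$v{\left(l \right)} = 5 - 4 l$ ($v{\left(l \right)} = \left(-1 + l\right) \left(-5\right) + l = \left(5 - 5 l\right) + l = 5 - 4 l$)
$J{\left(N \right)} = -4$
$d = 150$ ($d = -4 - -154 = -4 + 154 = 150$)
$v{\left(-12 \right)} + d = \left(5 - -48\right) + 150 = \left(5 + 48\right) + 150 = 53 + 150 = 203$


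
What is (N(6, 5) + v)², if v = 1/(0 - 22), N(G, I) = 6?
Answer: 17161/484 ≈ 35.457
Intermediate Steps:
v = -1/22 (v = 1/(-22) = -1/22 ≈ -0.045455)
(N(6, 5) + v)² = (6 - 1/22)² = (131/22)² = 17161/484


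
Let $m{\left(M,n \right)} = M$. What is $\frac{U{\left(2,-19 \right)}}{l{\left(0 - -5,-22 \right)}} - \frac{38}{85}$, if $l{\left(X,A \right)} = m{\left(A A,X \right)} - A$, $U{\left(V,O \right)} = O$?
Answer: $- \frac{20843}{43010} \approx -0.48461$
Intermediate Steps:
$l{\left(X,A \right)} = A^{2} - A$ ($l{\left(X,A \right)} = A A - A = A^{2} - A$)
$\frac{U{\left(2,-19 \right)}}{l{\left(0 - -5,-22 \right)}} - \frac{38}{85} = - \frac{19}{\left(-22\right) \left(-1 - 22\right)} - \frac{38}{85} = - \frac{19}{\left(-22\right) \left(-23\right)} - \frac{38}{85} = - \frac{19}{506} - \frac{38}{85} = - \frac{20843}{43010}$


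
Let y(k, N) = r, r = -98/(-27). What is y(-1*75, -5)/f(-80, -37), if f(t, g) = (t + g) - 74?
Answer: -98/5157 ≈ -0.019003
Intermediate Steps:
r = 98/27 (r = -98*(-1/27) = 98/27 ≈ 3.6296)
y(k, N) = 98/27
f(t, g) = -74 + g + t (f(t, g) = (g + t) - 74 = -74 + g + t)
y(-1*75, -5)/f(-80, -37) = 98/(27*(-74 - 37 - 80)) = (98/27)/(-191) = (98/27)*(-1/191) = -98/5157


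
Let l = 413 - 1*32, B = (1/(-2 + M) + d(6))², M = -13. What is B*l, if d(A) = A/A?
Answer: 24892/75 ≈ 331.89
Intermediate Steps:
d(A) = 1
B = 196/225 (B = (1/(-2 - 13) + 1)² = (1/(-15) + 1)² = (-1/15 + 1)² = (14/15)² = 196/225 ≈ 0.87111)
l = 381 (l = 413 - 32 = 381)
B*l = (196/225)*381 = 24892/75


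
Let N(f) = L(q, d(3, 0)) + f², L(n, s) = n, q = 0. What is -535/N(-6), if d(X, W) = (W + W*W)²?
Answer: -535/36 ≈ -14.861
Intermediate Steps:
d(X, W) = (W + W²)²
N(f) = f² (N(f) = 0 + f² = f²)
-535/N(-6) = -535/((-6)²) = -535/36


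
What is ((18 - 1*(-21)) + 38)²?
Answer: 5929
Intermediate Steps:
((18 - 1*(-21)) + 38)² = ((18 + 21) + 38)² = (39 + 38)² = 77² = 5929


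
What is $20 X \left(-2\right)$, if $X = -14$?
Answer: $560$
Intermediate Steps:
$20 X \left(-2\right) = 20 \left(-14\right) \left(-2\right) = \left(-280\right) \left(-2\right) = 560$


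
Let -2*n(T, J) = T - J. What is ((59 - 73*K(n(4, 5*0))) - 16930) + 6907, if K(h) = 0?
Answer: -9964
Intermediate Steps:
n(T, J) = J/2 - T/2 (n(T, J) = -(T - J)/2 = J/2 - T/2)
((59 - 73*K(n(4, 5*0))) - 16930) + 6907 = ((59 - 73*0) - 16930) + 6907 = ((59 + 0) - 16930) + 6907 = (59 - 16930) + 6907 = -16871 + 6907 = -9964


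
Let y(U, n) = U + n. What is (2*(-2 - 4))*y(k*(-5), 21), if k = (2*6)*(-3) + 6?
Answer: -2052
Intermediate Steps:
k = -30 (k = 12*(-3) + 6 = -36 + 6 = -30)
(2*(-2 - 4))*y(k*(-5), 21) = (2*(-2 - 4))*(-30*(-5) + 21) = (2*(-6))*(150 + 21) = -12*171 = -2052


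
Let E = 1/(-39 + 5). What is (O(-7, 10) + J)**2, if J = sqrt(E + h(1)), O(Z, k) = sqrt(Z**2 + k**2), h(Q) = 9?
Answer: 5371/34 + sqrt(1545130)/17 ≈ 231.09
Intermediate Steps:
E = -1/34 (E = 1/(-34) = -1/34 ≈ -0.029412)
J = sqrt(10370)/34 (J = sqrt(-1/34 + 9) = sqrt(305/34) = sqrt(10370)/34 ≈ 2.9951)
(O(-7, 10) + J)**2 = (sqrt((-7)**2 + 10**2) + sqrt(10370)/34)**2 = (sqrt(49 + 100) + sqrt(10370)/34)**2 = (sqrt(149) + sqrt(10370)/34)**2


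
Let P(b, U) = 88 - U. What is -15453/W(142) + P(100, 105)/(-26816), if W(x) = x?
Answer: -207192617/1903936 ≈ -108.82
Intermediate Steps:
-15453/W(142) + P(100, 105)/(-26816) = -15453/142 + (88 - 1*105)/(-26816) = -15453*1/142 + (88 - 105)*(-1/26816) = -15453/142 - 17*(-1/26816) = -15453/142 + 17/26816 = -207192617/1903936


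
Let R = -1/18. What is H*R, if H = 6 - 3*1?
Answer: -1/6 ≈ -0.16667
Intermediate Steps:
R = -1/18 (R = -1*1/18 = -1/18 ≈ -0.055556)
H = 3 (H = 6 - 3 = 3)
H*R = 3*(-1/18) = -1/6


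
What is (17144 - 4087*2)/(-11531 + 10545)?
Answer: -4485/493 ≈ -9.0974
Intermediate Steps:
(17144 - 4087*2)/(-11531 + 10545) = (17144 - 8174)/(-986) = 8970*(-1/986) = -4485/493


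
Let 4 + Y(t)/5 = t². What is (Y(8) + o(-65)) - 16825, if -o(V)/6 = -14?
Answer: -16441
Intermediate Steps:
o(V) = 84 (o(V) = -6*(-14) = 84)
Y(t) = -20 + 5*t²
(Y(8) + o(-65)) - 16825 = ((-20 + 5*8²) + 84) - 16825 = ((-20 + 5*64) + 84) - 16825 = ((-20 + 320) + 84) - 16825 = (300 + 84) - 16825 = 384 - 16825 = -16441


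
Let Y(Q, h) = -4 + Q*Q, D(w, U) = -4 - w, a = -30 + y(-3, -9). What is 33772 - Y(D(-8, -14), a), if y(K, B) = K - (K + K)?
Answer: 33760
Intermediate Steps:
y(K, B) = -K (y(K, B) = K - 2*K = -K)
a = -27 (a = -30 - 1*(-3) = -30 + 3 = -27)
Y(Q, h) = -4 + Q²
33772 - Y(D(-8, -14), a) = 33772 - (-4 + (-4 - 1*(-8))²) = 33772 - (-4 + (-4 + 8)²) = 33772 - (-4 + 4²) = 33772 - (-4 + 16) = 33772 - 1*12 = 33772 - 12 = 33760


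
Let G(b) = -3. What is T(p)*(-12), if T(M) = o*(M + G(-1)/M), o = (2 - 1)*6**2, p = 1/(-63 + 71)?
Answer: 10314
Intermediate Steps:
p = 1/8 ≈ 0.12500
o = 36 (o = 1*36 = 36)
T(M) = -108/M + 36*M (T(M) = 36*(M - 3/M) = -108/M + 36*M)
T(p)*(-12) = (-108/1/8 + 36*(1/8))*(-12) = (-108*8 + 9/2)*(-12) = (-864 + 9/2)*(-12) = -1719/2*(-12) = 10314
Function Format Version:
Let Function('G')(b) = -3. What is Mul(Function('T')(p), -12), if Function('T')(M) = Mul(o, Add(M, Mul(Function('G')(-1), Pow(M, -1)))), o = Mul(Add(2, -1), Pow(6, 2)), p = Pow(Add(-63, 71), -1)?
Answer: 10314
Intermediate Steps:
p = Rational(1, 8) (p = Pow(8, -1) = Rational(1, 8) ≈ 0.12500)
o = 36 (o = Mul(1, 36) = 36)
Function('T')(M) = Add(Mul(-108, Pow(M, -1)), Mul(36, M)) (Function('T')(M) = Mul(36, Add(M, Mul(-3, Pow(M, -1)))) = Add(Mul(-108, Pow(M, -1)), Mul(36, M)))
Mul(Function('T')(p), -12) = Mul(Add(Mul(-108, Pow(Rational(1, 8), -1)), Mul(36, Rational(1, 8))), -12) = Mul(Add(Mul(-108, 8), Rational(9, 2)), -12) = Mul(Add(-864, Rational(9, 2)), -12) = Mul(Rational(-1719, 2), -12) = 10314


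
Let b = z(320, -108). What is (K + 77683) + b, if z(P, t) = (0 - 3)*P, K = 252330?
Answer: 329053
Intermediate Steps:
z(P, t) = -3*P
b = -960 (b = -3*320 = -960)
(K + 77683) + b = (252330 + 77683) - 960 = 330013 - 960 = 329053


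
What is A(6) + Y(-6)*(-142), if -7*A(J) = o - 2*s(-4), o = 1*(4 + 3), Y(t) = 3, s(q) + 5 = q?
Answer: -3007/7 ≈ -429.57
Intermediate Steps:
s(q) = -5 + q
o = 7 (o = 1*7 = 7)
A(J) = -25/7 (A(J) = -(7 - 2*(-5 - 4))/7 = -(7 - 2*(-9))/7 = -(7 + 18)/7 = -⅐*25 = -25/7)
A(6) + Y(-6)*(-142) = -25/7 + 3*(-142) = -25/7 - 426 = -3007/7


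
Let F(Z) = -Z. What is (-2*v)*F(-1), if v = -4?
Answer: 8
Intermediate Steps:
(-2*v)*F(-1) = (-2*(-4))*(-1*(-1)) = 8*1 = 8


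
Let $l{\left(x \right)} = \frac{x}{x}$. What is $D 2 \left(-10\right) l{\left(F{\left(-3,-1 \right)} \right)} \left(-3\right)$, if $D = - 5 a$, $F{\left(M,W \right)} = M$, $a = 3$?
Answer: $-900$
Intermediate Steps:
$l{\left(x \right)} = 1$
$D = -15$ ($D = \left(-5\right) 3 = -15$)
$D 2 \left(-10\right) l{\left(F{\left(-3,-1 \right)} \right)} \left(-3\right) = \left(-15\right) 2 \left(-10\right) 1 \left(-3\right) = \left(-30\right) \left(-10\right) \left(-3\right) = 300 \left(-3\right) = -900$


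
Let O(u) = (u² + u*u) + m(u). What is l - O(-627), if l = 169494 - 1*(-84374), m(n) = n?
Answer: -531763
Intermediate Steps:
l = 253868 (l = 169494 + 84374 = 253868)
O(u) = u + 2*u² (O(u) = (u² + u*u) + u = (u² + u²) + u = 2*u² + u = u + 2*u²)
l - O(-627) = 253868 - (-627)*(1 + 2*(-627)) = 253868 - (-627)*(1 - 1254) = 253868 - (-627)*(-1253) = 253868 - 1*785631 = 253868 - 785631 = -531763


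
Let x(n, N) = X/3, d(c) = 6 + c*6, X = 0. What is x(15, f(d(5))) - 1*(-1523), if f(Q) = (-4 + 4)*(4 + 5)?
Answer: 1523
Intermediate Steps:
d(c) = 6 + 6*c
f(Q) = 0 (f(Q) = 0*9 = 0)
x(n, N) = 0 (x(n, N) = 0/3 = 0*(1/3) = 0)
x(15, f(d(5))) - 1*(-1523) = 0 - 1*(-1523) = 0 + 1523 = 1523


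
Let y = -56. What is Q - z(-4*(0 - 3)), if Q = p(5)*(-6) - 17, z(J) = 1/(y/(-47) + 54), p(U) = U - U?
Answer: -44145/2594 ≈ -17.018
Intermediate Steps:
p(U) = 0
z(J) = 47/2594 (z(J) = 1/(-56/(-47) + 54) = 1/(-56*(-1/47) + 54) = 1/(56/47 + 54) = 1/(2594/47) = 47/2594)
Q = -17 (Q = 0*(-6) - 17 = 0 - 17 = -17)
Q - z(-4*(0 - 3)) = -17 - 1*47/2594 = -17 - 47/2594 = -44145/2594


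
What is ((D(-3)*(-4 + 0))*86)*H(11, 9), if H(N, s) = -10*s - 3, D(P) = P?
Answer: -95976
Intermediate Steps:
H(N, s) = -3 - 10*s
((D(-3)*(-4 + 0))*86)*H(11, 9) = (-3*(-4 + 0)*86)*(-3 - 10*9) = (-3*(-4)*86)*(-3 - 90) = (12*86)*(-93) = 1032*(-93) = -95976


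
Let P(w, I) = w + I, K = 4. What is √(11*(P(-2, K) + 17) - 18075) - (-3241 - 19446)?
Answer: 22687 + I*√17866 ≈ 22687.0 + 133.66*I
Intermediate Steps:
P(w, I) = I + w
√(11*(P(-2, K) + 17) - 18075) - (-3241 - 19446) = √(11*((4 - 2) + 17) - 18075) - (-3241 - 19446) = √(11*(2 + 17) - 18075) - 1*(-22687) = √(11*19 - 18075) + 22687 = √(209 - 18075) + 22687 = √(-17866) + 22687 = I*√17866 + 22687 = 22687 + I*√17866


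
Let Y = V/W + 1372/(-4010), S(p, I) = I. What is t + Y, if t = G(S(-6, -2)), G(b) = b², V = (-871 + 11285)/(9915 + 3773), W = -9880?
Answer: 99181050489/27115106720 ≈ 3.6578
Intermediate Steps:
V = 5207/6844 (V = 10414/13688 = 10414*(1/13688) = 5207/6844 ≈ 0.76081)
t = 4 (t = (-2)² = 4)
Y = -9279376391/27115106720 (Y = (5207/6844)/(-9880) + 1372/(-4010) = (5207/6844)*(-1/9880) + 1372*(-1/4010) = -5207/67618720 - 686/2005 = -9279376391/27115106720 ≈ -0.34222)
t + Y = 4 - 9279376391/27115106720 = 99181050489/27115106720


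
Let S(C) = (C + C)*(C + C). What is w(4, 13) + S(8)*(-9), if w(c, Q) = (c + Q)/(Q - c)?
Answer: -20719/9 ≈ -2302.1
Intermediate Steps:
w(c, Q) = (Q + c)/(Q - c)
S(C) = 4*C² (S(C) = (2*C)*(2*C) = 4*C²)
w(4, 13) + S(8)*(-9) = (13 + 4)/(13 - 1*4) + (4*8²)*(-9) = 17/(13 - 4) + (4*64)*(-9) = 17/9 + 256*(-9) = (⅑)*17 - 2304 = 17/9 - 2304 = -20719/9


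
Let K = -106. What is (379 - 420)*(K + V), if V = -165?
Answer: 11111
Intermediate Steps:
(379 - 420)*(K + V) = (379 - 420)*(-106 - 165) = -41*(-271) = 11111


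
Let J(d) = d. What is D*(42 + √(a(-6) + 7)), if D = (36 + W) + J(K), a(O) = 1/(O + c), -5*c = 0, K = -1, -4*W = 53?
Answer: 1827/2 + 29*√246/8 ≈ 970.36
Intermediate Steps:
W = -53/4 (W = -¼*53 = -53/4 ≈ -13.250)
c = 0 (c = -⅕*0 = 0)
a(O) = 1/O (a(O) = 1/(O + 0) = 1/O)
D = 87/4 (D = (36 - 53/4) - 1 = 91/4 - 1 = 87/4 ≈ 21.750)
D*(42 + √(a(-6) + 7)) = 87*(42 + √(1/(-6) + 7))/4 = 87*(42 + √(-⅙ + 7))/4 = 87*(42 + √(41/6))/4 = 87*(42 + √246/6)/4 = 1827/2 + 29*√246/8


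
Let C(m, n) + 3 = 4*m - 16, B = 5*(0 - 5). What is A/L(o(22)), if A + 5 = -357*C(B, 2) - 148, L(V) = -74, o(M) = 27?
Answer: -21165/37 ≈ -572.03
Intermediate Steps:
B = -25 (B = 5*(-5) = -25)
C(m, n) = -19 + 4*m (C(m, n) = -3 + (4*m - 16) = -3 + (-16 + 4*m) = -19 + 4*m)
A = 42330 (A = -5 + (-357*(-19 + 4*(-25)) - 148) = -5 + (-357*(-19 - 100) - 148) = -5 + (-357*(-119) - 148) = -5 + (42483 - 148) = -5 + 42335 = 42330)
A/L(o(22)) = 42330/(-74) = 42330*(-1/74) = -21165/37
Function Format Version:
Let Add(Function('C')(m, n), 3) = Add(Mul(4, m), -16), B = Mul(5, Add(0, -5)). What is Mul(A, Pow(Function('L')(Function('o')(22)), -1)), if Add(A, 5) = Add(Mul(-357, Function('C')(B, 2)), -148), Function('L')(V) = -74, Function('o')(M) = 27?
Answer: Rational(-21165, 37) ≈ -572.03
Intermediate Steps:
B = -25 (B = Mul(5, -5) = -25)
Function('C')(m, n) = Add(-19, Mul(4, m)) (Function('C')(m, n) = Add(-3, Add(Mul(4, m), -16)) = Add(-3, Add(-16, Mul(4, m))) = Add(-19, Mul(4, m)))
A = 42330 (A = Add(-5, Add(Mul(-357, Add(-19, Mul(4, -25))), -148)) = Add(-5, Add(Mul(-357, Add(-19, -100)), -148)) = Add(-5, Add(Mul(-357, -119), -148)) = Add(-5, Add(42483, -148)) = Add(-5, 42335) = 42330)
Mul(A, Pow(Function('L')(Function('o')(22)), -1)) = Mul(42330, Pow(-74, -1)) = Mul(42330, Rational(-1, 74)) = Rational(-21165, 37)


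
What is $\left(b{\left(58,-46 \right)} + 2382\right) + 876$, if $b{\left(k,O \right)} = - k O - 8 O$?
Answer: $6294$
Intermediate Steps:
$b{\left(k,O \right)} = - 8 O - O k$ ($b{\left(k,O \right)} = - O k - 8 O = - 8 O - O k$)
$\left(b{\left(58,-46 \right)} + 2382\right) + 876 = \left(\left(-1\right) \left(-46\right) \left(8 + 58\right) + 2382\right) + 876 = \left(\left(-1\right) \left(-46\right) 66 + 2382\right) + 876 = \left(3036 + 2382\right) + 876 = 5418 + 876 = 6294$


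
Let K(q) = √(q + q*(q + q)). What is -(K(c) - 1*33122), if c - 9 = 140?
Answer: 33122 - √44551 ≈ 32911.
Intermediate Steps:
c = 149 (c = 9 + 140 = 149)
K(q) = √(q + 2*q²) (K(q) = √(q + q*(2*q)) = √(q + 2*q²))
-(K(c) - 1*33122) = -(√(149*(1 + 2*149)) - 1*33122) = -(√(149*(1 + 298)) - 33122) = -(√(149*299) - 33122) = -(√44551 - 33122) = -(-33122 + √44551) = 33122 - √44551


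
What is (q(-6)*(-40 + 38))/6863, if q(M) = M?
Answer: 12/6863 ≈ 0.0017485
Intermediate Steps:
(q(-6)*(-40 + 38))/6863 = -6*(-40 + 38)/6863 = -6*(-2)*(1/6863) = 12*(1/6863) = 12/6863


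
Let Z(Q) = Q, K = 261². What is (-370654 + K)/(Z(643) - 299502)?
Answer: 27503/27169 ≈ 1.0123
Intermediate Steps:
K = 68121
(-370654 + K)/(Z(643) - 299502) = (-370654 + 68121)/(643 - 299502) = -302533/(-298859) = -302533*(-1/298859) = 27503/27169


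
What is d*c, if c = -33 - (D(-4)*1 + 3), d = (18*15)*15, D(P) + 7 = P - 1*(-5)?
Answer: -121500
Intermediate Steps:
D(P) = -2 + P (D(P) = -7 + (P - 1*(-5)) = -7 + (P + 5) = -7 + (5 + P) = -2 + P)
d = 4050 (d = 270*15 = 4050)
c = -30 (c = -33 - ((-2 - 4)*1 + 3) = -33 - (-6*1 + 3) = -33 - (-6 + 3) = -33 - 1*(-3) = -33 + 3 = -30)
d*c = 4050*(-30) = -121500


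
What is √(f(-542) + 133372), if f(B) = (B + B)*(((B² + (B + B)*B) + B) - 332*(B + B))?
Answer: 2*I*√336179555 ≈ 36670.0*I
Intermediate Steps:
f(B) = 2*B*(-663*B + 3*B²) (f(B) = (2*B)*(((B² + (2*B)*B) + B) - 664*B) = (2*B)*(((B² + 2*B²) + B) - 664*B) = (2*B)*((3*B² + B) - 664*B) = (2*B)*((B + 3*B²) - 664*B) = (2*B)*(-663*B + 3*B²) = 2*B*(-663*B + 3*B²))
√(f(-542) + 133372) = √(6*(-542)²*(-221 - 542) + 133372) = √(6*293764*(-763) + 133372) = √(-1344851592 + 133372) = √(-1344718220) = 2*I*√336179555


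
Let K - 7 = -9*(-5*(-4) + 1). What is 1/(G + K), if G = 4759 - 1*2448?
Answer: 1/2129 ≈ 0.00046970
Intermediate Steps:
K = -182 (K = 7 - 9*(-5*(-4) + 1) = 7 - 9*(20 + 1) = 7 - 9*21 = 7 - 189 = -182)
G = 2311 (G = 4759 - 2448 = 2311)
1/(G + K) = 1/(2311 - 182) = 1/2129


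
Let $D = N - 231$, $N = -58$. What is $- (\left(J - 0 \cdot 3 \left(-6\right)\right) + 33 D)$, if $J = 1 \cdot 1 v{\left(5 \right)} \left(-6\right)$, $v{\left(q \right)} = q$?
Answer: $9567$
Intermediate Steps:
$J = -30$ ($J = 1 \cdot 1 \cdot 5 \left(-6\right) = 1 \cdot 5 \left(-6\right) = 5 \left(-6\right) = -30$)
$D = -289$ ($D = -58 - 231 = -289$)
$- (\left(J - 0 \cdot 3 \left(-6\right)\right) + 33 D) = - (\left(-30 - 0 \cdot 3 \left(-6\right)\right) + 33 \left(-289\right)) = - (\left(-30 - 0 \left(-6\right)\right) - 9537) = - (\left(-30 - 0\right) - 9537) = - (\left(-30 + 0\right) - 9537) = - (-30 - 9537) = \left(-1\right) \left(-9567\right) = 9567$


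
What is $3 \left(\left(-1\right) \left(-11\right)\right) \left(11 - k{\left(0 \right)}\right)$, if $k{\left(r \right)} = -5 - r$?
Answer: $528$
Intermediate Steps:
$3 \left(\left(-1\right) \left(-11\right)\right) \left(11 - k{\left(0 \right)}\right) = 3 \left(\left(-1\right) \left(-11\right)\right) \left(11 - \left(-5 - 0\right)\right) = 3 \cdot 11 \left(11 - \left(-5 + 0\right)\right) = 33 \left(11 - -5\right) = 33 \left(11 + 5\right) = 33 \cdot 16 = 528$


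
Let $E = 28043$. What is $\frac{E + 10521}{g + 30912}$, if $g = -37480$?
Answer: $- \frac{9641}{1642} \approx -5.8715$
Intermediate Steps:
$\frac{E + 10521}{g + 30912} = \frac{28043 + 10521}{-37480 + 30912} = \frac{38564}{-6568} = 38564 \left(- \frac{1}{6568}\right) = - \frac{9641}{1642}$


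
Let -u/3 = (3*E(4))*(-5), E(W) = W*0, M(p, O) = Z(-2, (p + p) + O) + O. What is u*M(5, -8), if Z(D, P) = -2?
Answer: 0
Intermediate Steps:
M(p, O) = -2 + O
E(W) = 0
u = 0 (u = -3*3*0*(-5) = -0*(-5) = -3*0 = 0)
u*M(5, -8) = 0*(-2 - 8) = 0*(-10) = 0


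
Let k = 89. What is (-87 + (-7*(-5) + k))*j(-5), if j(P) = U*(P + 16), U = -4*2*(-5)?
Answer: 16280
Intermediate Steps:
U = 40 (U = -8*(-5) = 40)
j(P) = 640 + 40*P (j(P) = 40*(P + 16) = 40*(16 + P) = 640 + 40*P)
(-87 + (-7*(-5) + k))*j(-5) = (-87 + (-7*(-5) + 89))*(640 + 40*(-5)) = (-87 + (35 + 89))*(640 - 200) = (-87 + 124)*440 = 37*440 = 16280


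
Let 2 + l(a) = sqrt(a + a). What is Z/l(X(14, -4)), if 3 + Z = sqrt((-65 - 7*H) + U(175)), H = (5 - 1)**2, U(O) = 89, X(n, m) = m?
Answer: 1/2 + 2*sqrt(11)/3 + I*sqrt(2)/2 - I*sqrt(22)/3 ≈ 2.7111 - 0.85637*I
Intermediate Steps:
l(a) = -2 + sqrt(2)*sqrt(a) (l(a) = -2 + sqrt(a + a) = -2 + sqrt(2*a) = -2 + sqrt(2)*sqrt(a))
H = 16 (H = 4**2 = 16)
Z = -3 + 2*I*sqrt(22) (Z = -3 + sqrt((-65 - 7*16) + 89) = -3 + sqrt((-65 - 112) + 89) = -3 + sqrt(-177 + 89) = -3 + sqrt(-88) = -3 + 2*I*sqrt(22) ≈ -3.0 + 9.3808*I)
Z/l(X(14, -4)) = (-3 + 2*I*sqrt(22))/(-2 + sqrt(2)*sqrt(-4)) = (-3 + 2*I*sqrt(22))/(-2 + sqrt(2)*(2*I)) = (-3 + 2*I*sqrt(22))/(-2 + 2*I*sqrt(2))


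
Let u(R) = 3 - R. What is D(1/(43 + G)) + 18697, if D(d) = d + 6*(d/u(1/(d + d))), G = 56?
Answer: 6375680/341 ≈ 18697.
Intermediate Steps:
D(d) = d + 6*d/(3 - 1/(2*d)) (D(d) = d + 6*(d/(3 - 1/(d + d))) = d + 6*(d/(3 - 1/(2*d))) = d + 6*d/(3 - 1/(2*d)))
D(1/(43 + G)) + 18697 = (-1 + 18/(43 + 56))/((43 + 56)*(-1 + 6/(43 + 56))) + 18697 = (-1 + 18/99)/(99*(-1 + 6/99)) + 18697 = (-1 + 18*(1/99))/(99*(-1 + 6*(1/99))) + 18697 = (-1 + 2/11)/(99*(-1 + 2/33)) + 18697 = (1/99)*(-9/11)/(-31/33) + 18697 = (1/99)*(-33/31)*(-9/11) + 18697 = 3/341 + 18697 = 6375680/341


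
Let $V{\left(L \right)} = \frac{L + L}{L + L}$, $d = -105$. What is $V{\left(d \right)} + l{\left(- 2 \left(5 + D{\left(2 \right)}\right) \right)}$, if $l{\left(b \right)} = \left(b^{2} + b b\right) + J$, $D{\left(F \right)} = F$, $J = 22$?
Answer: $415$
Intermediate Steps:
$l{\left(b \right)} = 22 + 2 b^{2}$ ($l{\left(b \right)} = \left(b^{2} + b b\right) + 22 = \left(b^{2} + b^{2}\right) + 22 = 2 b^{2} + 22 = 22 + 2 b^{2}$)
$V{\left(L \right)} = 1$ ($V{\left(L \right)} = \frac{2 L}{2 L} = 2 L \frac{1}{2 L} = 1$)
$V{\left(d \right)} + l{\left(- 2 \left(5 + D{\left(2 \right)}\right) \right)} = 1 + \left(22 + 2 \left(- 2 \left(5 + 2\right)\right)^{2}\right) = 1 + \left(22 + 2 \left(\left(-2\right) 7\right)^{2}\right) = 1 + \left(22 + 2 \left(-14\right)^{2}\right) = 1 + \left(22 + 2 \cdot 196\right) = 1 + \left(22 + 392\right) = 1 + 414 = 415$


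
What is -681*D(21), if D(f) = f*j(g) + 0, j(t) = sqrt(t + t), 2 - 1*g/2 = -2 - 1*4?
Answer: -57204*sqrt(2) ≈ -80899.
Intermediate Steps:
g = 16 (g = 4 - 2*(-2 - 1*4) = 4 - 2*(-2 - 4) = 4 - 2*(-6) = 4 + 12 = 16)
j(t) = sqrt(2)*sqrt(t) (j(t) = sqrt(2*t) = sqrt(2)*sqrt(t))
D(f) = 4*f*sqrt(2) (D(f) = f*(sqrt(2)*sqrt(16)) + 0 = f*(sqrt(2)*4) + 0 = f*(4*sqrt(2)) + 0 = 4*f*sqrt(2) + 0 = 4*f*sqrt(2))
-681*D(21) = -2724*21*sqrt(2) = -57204*sqrt(2)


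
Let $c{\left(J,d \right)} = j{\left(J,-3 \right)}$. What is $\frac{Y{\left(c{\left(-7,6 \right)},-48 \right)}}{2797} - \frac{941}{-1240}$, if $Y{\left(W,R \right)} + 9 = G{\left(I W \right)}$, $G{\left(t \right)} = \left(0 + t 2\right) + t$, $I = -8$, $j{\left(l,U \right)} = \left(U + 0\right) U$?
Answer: $\frac{2352977}{3468280} \approx 0.67843$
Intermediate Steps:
$j{\left(l,U \right)} = U^{2}$ ($j{\left(l,U \right)} = U U = U^{2}$)
$G{\left(t \right)} = 3 t$ ($G{\left(t \right)} = \left(0 + 2 t\right) + t = 2 t + t = 3 t$)
$c{\left(J,d \right)} = 9$ ($c{\left(J,d \right)} = \left(-3\right)^{2} = 9$)
$Y{\left(W,R \right)} = -9 - 24 W$ ($Y{\left(W,R \right)} = -9 + 3 \left(- 8 W\right) = -9 - 24 W$)
$\frac{Y{\left(c{\left(-7,6 \right)},-48 \right)}}{2797} - \frac{941}{-1240} = \frac{-9 - 216}{2797} - \frac{941}{-1240} = \left(-9 - 216\right) \frac{1}{2797} - - \frac{941}{1240} = \left(-225\right) \frac{1}{2797} + \frac{941}{1240} = - \frac{225}{2797} + \frac{941}{1240} = \frac{2352977}{3468280}$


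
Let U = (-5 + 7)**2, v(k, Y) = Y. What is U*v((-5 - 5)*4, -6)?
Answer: -24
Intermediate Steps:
U = 4 (U = 2**2 = 4)
U*v((-5 - 5)*4, -6) = 4*(-6) = -24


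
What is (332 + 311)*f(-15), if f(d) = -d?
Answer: 9645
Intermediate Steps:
(332 + 311)*f(-15) = (332 + 311)*(-1*(-15)) = 643*15 = 9645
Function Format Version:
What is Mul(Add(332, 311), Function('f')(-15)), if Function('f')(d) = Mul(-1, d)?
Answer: 9645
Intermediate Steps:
Mul(Add(332, 311), Function('f')(-15)) = Mul(Add(332, 311), Mul(-1, -15)) = Mul(643, 15) = 9645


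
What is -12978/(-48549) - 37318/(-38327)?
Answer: 769719796/620245841 ≈ 1.2410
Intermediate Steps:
-12978/(-48549) - 37318/(-38327) = -12978*(-1/48549) - 37318*(-1/38327) = 4326/16183 + 37318/38327 = 769719796/620245841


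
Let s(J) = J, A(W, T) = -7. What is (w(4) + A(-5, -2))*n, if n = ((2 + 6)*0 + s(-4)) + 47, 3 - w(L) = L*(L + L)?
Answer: -1548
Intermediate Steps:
w(L) = 3 - 2*L**2 (w(L) = 3 - L*(L + L) = 3 - L*2*L = 3 - 2*L**2)
n = 43 (n = ((2 + 6)*0 - 4) + 47 = (8*0 - 4) + 47 = (0 - 4) + 47 = -4 + 47 = 43)
(w(4) + A(-5, -2))*n = ((3 - 2*4**2) - 7)*43 = ((3 - 2*16) - 7)*43 = ((3 - 32) - 7)*43 = (-29 - 7)*43 = -36*43 = -1548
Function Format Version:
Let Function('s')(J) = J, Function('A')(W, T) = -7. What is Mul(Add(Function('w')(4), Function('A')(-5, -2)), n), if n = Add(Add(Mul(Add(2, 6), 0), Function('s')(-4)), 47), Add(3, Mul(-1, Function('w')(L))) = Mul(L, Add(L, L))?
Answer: -1548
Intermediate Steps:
Function('w')(L) = Add(3, Mul(-2, Pow(L, 2))) (Function('w')(L) = Add(3, Mul(-1, Mul(L, Add(L, L)))) = Add(3, Mul(-1, Mul(L, Mul(2, L)))) = Add(3, Mul(-1, Mul(2, Pow(L, 2)))) = Add(3, Mul(-2, Pow(L, 2))))
n = 43 (n = Add(Add(Mul(Add(2, 6), 0), -4), 47) = Add(Add(Mul(8, 0), -4), 47) = Add(Add(0, -4), 47) = Add(-4, 47) = 43)
Mul(Add(Function('w')(4), Function('A')(-5, -2)), n) = Mul(Add(Add(3, Mul(-2, Pow(4, 2))), -7), 43) = Mul(Add(Add(3, Mul(-2, 16)), -7), 43) = Mul(Add(Add(3, -32), -7), 43) = Mul(Add(-29, -7), 43) = Mul(-36, 43) = -1548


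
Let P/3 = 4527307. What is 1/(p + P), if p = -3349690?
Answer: 1/10232231 ≈ 9.7730e-8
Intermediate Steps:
P = 13581921 (P = 3*4527307 = 13581921)
1/(p + P) = 1/(-3349690 + 13581921) = 1/10232231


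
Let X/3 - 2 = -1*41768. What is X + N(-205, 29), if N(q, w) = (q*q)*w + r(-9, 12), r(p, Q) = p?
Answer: 1093418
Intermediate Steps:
N(q, w) = -9 + w*q**2 (N(q, w) = (q*q)*w - 9 = q**2*w - 9 = w*q**2 - 9 = -9 + w*q**2)
X = -125298 (X = 6 + 3*(-1*41768) = 6 + 3*(-41768) = 6 - 125304 = -125298)
X + N(-205, 29) = -125298 + (-9 + 29*(-205)**2) = -125298 + (-9 + 29*42025) = -125298 + (-9 + 1218725) = -125298 + 1218716 = 1093418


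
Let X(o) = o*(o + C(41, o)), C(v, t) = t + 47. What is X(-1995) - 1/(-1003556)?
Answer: 7894257509461/1003556 ≈ 7.8663e+6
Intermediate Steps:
C(v, t) = 47 + t
X(o) = o*(47 + 2*o) (X(o) = o*(o + (47 + o)) = o*(47 + 2*o))
X(-1995) - 1/(-1003556) = -1995*(47 + 2*(-1995)) - 1/(-1003556) = -1995*(47 - 3990) - 1*(-1/1003556) = -1995*(-3943) + 1/1003556 = 7866285 + 1/1003556 = 7894257509461/1003556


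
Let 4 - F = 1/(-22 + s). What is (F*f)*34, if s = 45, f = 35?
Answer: 108290/23 ≈ 4708.3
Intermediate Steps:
F = 91/23 (F = 4 - 1/(-22 + 45) = 4 - 1/23 = 91/23 ≈ 3.9565)
(F*f)*34 = ((91/23)*35)*34 = (3185/23)*34 = 108290/23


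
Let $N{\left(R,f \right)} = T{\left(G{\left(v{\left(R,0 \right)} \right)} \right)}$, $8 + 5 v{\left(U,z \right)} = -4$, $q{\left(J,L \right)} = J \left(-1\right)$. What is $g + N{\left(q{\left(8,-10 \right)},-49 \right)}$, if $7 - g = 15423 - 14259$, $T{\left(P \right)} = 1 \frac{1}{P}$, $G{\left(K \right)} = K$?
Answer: $- \frac{13889}{12} \approx -1157.4$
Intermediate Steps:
$q{\left(J,L \right)} = - J$
$v{\left(U,z \right)} = - \frac{12}{5}$ ($v{\left(U,z \right)} = - \frac{8}{5} + \frac{1}{5} \left(-4\right) = - \frac{8}{5} - \frac{4}{5} = - \frac{12}{5}$)
$T{\left(P \right)} = \frac{1}{P}$
$N{\left(R,f \right)} = - \frac{5}{12}$ ($N{\left(R,f \right)} = \frac{1}{- \frac{12}{5}} = - \frac{5}{12}$)
$g = -1157$ ($g = 7 - \left(15423 - 14259\right) = 7 - 1164 = -1157$)
$g + N{\left(q{\left(8,-10 \right)},-49 \right)} = -1157 - \frac{5}{12} = - \frac{13889}{12}$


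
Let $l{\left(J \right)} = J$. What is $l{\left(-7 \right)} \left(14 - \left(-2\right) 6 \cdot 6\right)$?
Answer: $-602$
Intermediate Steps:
$l{\left(-7 \right)} \left(14 - \left(-2\right) 6 \cdot 6\right) = - 7 \left(14 - \left(-2\right) 6 \cdot 6\right) = - 7 \left(14 - \left(-12\right) 6\right) = - 7 \left(14 - -72\right) = - 7 \left(14 + 72\right) = \left(-7\right) 86 = -602$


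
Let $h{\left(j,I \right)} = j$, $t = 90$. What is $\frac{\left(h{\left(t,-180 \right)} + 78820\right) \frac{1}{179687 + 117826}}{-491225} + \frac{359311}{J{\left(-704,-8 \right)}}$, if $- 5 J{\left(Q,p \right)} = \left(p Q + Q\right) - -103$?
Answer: $- \frac{5834644671117713}{16339103058915} \approx -357.1$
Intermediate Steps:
$J{\left(Q,p \right)} = - \frac{103}{5} - \frac{Q}{5} - \frac{Q p}{5}$ ($J{\left(Q,p \right)} = - \frac{\left(p Q + Q\right) - -103}{5} = - \frac{\left(Q p + Q\right) + 103}{5} = - \frac{\left(Q + Q p\right) + 103}{5} = - \frac{103 + Q + Q p}{5} = - \frac{103}{5} - \frac{Q}{5} - \frac{Q p}{5}$)
$\frac{\left(h{\left(t,-180 \right)} + 78820\right) \frac{1}{179687 + 117826}}{-491225} + \frac{359311}{J{\left(-704,-8 \right)}} = \frac{\left(90 + 78820\right) \frac{1}{179687 + 117826}}{-491225} + \frac{359311}{- \frac{103}{5} - - \frac{704}{5} - \left(- \frac{704}{5}\right) \left(-8\right)} = \frac{78910}{297513} \left(- \frac{1}{491225}\right) + \frac{359311}{- \frac{103}{5} + \frac{704}{5} - \frac{5632}{5}} = 78910 \cdot \frac{1}{297513} \left(- \frac{1}{491225}\right) + \frac{359311}{- \frac{5031}{5}} = \frac{78910}{297513} \left(- \frac{1}{491225}\right) + 359311 \left(- \frac{5}{5031}\right) = - \frac{15782}{29229164685} - \frac{1796555}{5031} = - \frac{5834644671117713}{16339103058915}$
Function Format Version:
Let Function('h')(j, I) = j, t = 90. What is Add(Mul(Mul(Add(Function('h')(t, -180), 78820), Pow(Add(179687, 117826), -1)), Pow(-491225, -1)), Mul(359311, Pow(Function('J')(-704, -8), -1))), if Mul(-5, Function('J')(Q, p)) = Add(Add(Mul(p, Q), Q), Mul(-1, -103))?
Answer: Rational(-5834644671117713, 16339103058915) ≈ -357.10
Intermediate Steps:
Function('J')(Q, p) = Add(Rational(-103, 5), Mul(Rational(-1, 5), Q), Mul(Rational(-1, 5), Q, p)) (Function('J')(Q, p) = Mul(Rational(-1, 5), Add(Add(Mul(p, Q), Q), Mul(-1, -103))) = Mul(Rational(-1, 5), Add(Add(Mul(Q, p), Q), 103)) = Mul(Rational(-1, 5), Add(Add(Q, Mul(Q, p)), 103)) = Mul(Rational(-1, 5), Add(103, Q, Mul(Q, p))) = Add(Rational(-103, 5), Mul(Rational(-1, 5), Q), Mul(Rational(-1, 5), Q, p)))
Add(Mul(Mul(Add(Function('h')(t, -180), 78820), Pow(Add(179687, 117826), -1)), Pow(-491225, -1)), Mul(359311, Pow(Function('J')(-704, -8), -1))) = Add(Mul(Mul(Add(90, 78820), Pow(Add(179687, 117826), -1)), Pow(-491225, -1)), Mul(359311, Pow(Add(Rational(-103, 5), Mul(Rational(-1, 5), -704), Mul(Rational(-1, 5), -704, -8)), -1))) = Add(Mul(Mul(78910, Pow(297513, -1)), Rational(-1, 491225)), Mul(359311, Pow(Add(Rational(-103, 5), Rational(704, 5), Rational(-5632, 5)), -1))) = Add(Mul(Mul(78910, Rational(1, 297513)), Rational(-1, 491225)), Mul(359311, Pow(Rational(-5031, 5), -1))) = Add(Mul(Rational(78910, 297513), Rational(-1, 491225)), Mul(359311, Rational(-5, 5031))) = Add(Rational(-15782, 29229164685), Rational(-1796555, 5031)) = Rational(-5834644671117713, 16339103058915)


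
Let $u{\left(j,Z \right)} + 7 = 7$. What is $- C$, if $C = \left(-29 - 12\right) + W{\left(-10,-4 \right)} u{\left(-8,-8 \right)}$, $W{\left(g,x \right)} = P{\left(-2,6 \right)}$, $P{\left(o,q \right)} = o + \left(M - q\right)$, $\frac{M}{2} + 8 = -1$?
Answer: $41$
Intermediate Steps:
$M = -18$ ($M = -16 + 2 \left(-1\right) = -16 - 2 = -18$)
$u{\left(j,Z \right)} = 0$ ($u{\left(j,Z \right)} = -7 + 7 = 0$)
$P{\left(o,q \right)} = -18 + o - q$ ($P{\left(o,q \right)} = o - \left(18 + q\right) = -18 + o - q$)
$W{\left(g,x \right)} = -26$ ($W{\left(g,x \right)} = -18 - 2 - 6 = -26$)
$C = -41$ ($C = \left(-29 - 12\right) - 0 = -41 + 0 = -41$)
$- C = \left(-1\right) \left(-41\right) = 41$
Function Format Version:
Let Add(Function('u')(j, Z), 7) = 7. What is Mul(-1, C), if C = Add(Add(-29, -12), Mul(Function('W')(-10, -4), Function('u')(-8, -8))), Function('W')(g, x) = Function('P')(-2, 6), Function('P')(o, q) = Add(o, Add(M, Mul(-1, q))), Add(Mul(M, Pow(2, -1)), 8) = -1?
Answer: 41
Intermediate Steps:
M = -18 (M = Add(-16, Mul(2, -1)) = Add(-16, -2) = -18)
Function('u')(j, Z) = 0 (Function('u')(j, Z) = Add(-7, 7) = 0)
Function('P')(o, q) = Add(-18, o, Mul(-1, q)) (Function('P')(o, q) = Add(o, Add(-18, Mul(-1, q))) = Add(-18, o, Mul(-1, q)))
Function('W')(g, x) = -26 (Function('W')(g, x) = Add(-18, -2, Mul(-1, 6)) = Add(-18, -2, -6) = -26)
C = -41 (C = Add(Add(-29, -12), Mul(-26, 0)) = Add(-41, 0) = -41)
Mul(-1, C) = Mul(-1, -41) = 41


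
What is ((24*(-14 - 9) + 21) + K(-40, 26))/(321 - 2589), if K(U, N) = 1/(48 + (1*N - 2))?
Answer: 38231/163296 ≈ 0.23412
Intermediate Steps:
K(U, N) = 1/(46 + N) (K(U, N) = 1/(48 + (N - 2)) = 1/(48 + (-2 + N)) = 1/(46 + N))
((24*(-14 - 9) + 21) + K(-40, 26))/(321 - 2589) = ((24*(-14 - 9) + 21) + 1/(46 + 26))/(321 - 2589) = ((24*(-23) + 21) + 1/72)/(-2268) = ((-552 + 21) + 1/72)*(-1/2268) = (-531 + 1/72)*(-1/2268) = -38231/72*(-1/2268) = 38231/163296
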